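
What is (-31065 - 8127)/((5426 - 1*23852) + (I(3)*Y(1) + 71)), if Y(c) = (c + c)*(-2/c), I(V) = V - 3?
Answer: 39192/18355 ≈ 2.1352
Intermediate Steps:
I(V) = -3 + V
Y(c) = -4 (Y(c) = (2*c)*(-2/c) = -4)
(-31065 - 8127)/((5426 - 1*23852) + (I(3)*Y(1) + 71)) = (-31065 - 8127)/((5426 - 1*23852) + ((-3 + 3)*(-4) + 71)) = -39192/((5426 - 23852) + (0*(-4) + 71)) = -39192/(-18426 + (0 + 71)) = -39192/(-18426 + 71) = -39192/(-18355) = -39192*(-1/18355) = 39192/18355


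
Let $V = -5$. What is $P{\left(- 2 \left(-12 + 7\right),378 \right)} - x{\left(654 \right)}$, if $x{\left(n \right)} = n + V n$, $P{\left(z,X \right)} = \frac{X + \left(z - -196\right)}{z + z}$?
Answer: $\frac{13226}{5} \approx 2645.2$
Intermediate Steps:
$P{\left(z,X \right)} = \frac{196 + X + z}{2 z}$ ($P{\left(z,X \right)} = \frac{X + \left(z + 196\right)}{2 z} = \left(X + \left(196 + z\right)\right) \frac{1}{2 z} = \left(196 + X + z\right) \frac{1}{2 z} = \frac{196 + X + z}{2 z}$)
$x{\left(n \right)} = - 4 n$ ($x{\left(n \right)} = n - 5 n = - 4 n$)
$P{\left(- 2 \left(-12 + 7\right),378 \right)} - x{\left(654 \right)} = \frac{196 + 378 - 2 \left(-12 + 7\right)}{2 \left(- 2 \left(-12 + 7\right)\right)} - \left(-4\right) 654 = \frac{196 + 378 - -10}{2 \left(\left(-2\right) \left(-5\right)\right)} - -2616 = \frac{196 + 378 + 10}{2 \cdot 10} + 2616 = \frac{1}{2} \cdot \frac{1}{10} \cdot 584 + 2616 = \frac{146}{5} + 2616 = \frac{13226}{5}$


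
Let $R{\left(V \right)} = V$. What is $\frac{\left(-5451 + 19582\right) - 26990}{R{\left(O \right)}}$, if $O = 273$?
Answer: $- \frac{1837}{39} \approx -47.103$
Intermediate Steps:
$\frac{\left(-5451 + 19582\right) - 26990}{R{\left(O \right)}} = \frac{\left(-5451 + 19582\right) - 26990}{273} = \left(14131 - 26990\right) \frac{1}{273} = \left(-12859\right) \frac{1}{273} = - \frac{1837}{39}$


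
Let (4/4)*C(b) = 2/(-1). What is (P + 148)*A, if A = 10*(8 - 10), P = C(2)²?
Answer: -3040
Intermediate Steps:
C(b) = -2 (C(b) = 2/(-1) = 2*(-1) = -2)
P = 4 (P = (-2)² = 4)
A = -20 (A = 10*(-2) = -20)
(P + 148)*A = (4 + 148)*(-20) = 152*(-20) = -3040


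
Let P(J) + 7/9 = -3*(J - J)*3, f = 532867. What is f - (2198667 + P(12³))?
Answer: -14992193/9 ≈ -1.6658e+6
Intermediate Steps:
P(J) = -7/9 (P(J) = -7/9 - 3*(J - J)*3 = -7/9 - 3*0*3 = -7/9 + 0*3 = -7/9 + 0 = -7/9)
f - (2198667 + P(12³)) = 532867 - (2198667 - 7/9) = 532867 - 1*19787996/9 = 532867 - 19787996/9 = -14992193/9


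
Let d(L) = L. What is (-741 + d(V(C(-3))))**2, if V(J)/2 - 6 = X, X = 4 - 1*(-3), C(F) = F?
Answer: 511225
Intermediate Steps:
X = 7 (X = 4 + 3 = 7)
V(J) = 26 (V(J) = 12 + 2*7 = 12 + 14 = 26)
(-741 + d(V(C(-3))))**2 = (-741 + 26)**2 = (-715)**2 = 511225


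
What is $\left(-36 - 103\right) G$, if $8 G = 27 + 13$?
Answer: $-695$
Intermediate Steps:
$G = 5$ ($G = \frac{27 + 13}{8} = \frac{1}{8} \cdot 40 = 5$)
$\left(-36 - 103\right) G = \left(-36 - 103\right) 5 = \left(-139\right) 5 = -695$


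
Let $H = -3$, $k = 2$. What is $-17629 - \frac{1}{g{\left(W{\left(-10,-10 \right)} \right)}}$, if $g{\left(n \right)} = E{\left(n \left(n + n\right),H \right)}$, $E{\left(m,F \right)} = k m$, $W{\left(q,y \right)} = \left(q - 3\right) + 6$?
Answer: $- \frac{3455285}{196} \approx -17629.0$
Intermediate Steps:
$W{\left(q,y \right)} = 3 + q$ ($W{\left(q,y \right)} = \left(-3 + q\right) + 6 = 3 + q$)
$E{\left(m,F \right)} = 2 m$
$g{\left(n \right)} = 4 n^{2}$ ($g{\left(n \right)} = 2 n \left(n + n\right) = 2 n 2 n = 2 \cdot 2 n^{2} = 4 n^{2}$)
$-17629 - \frac{1}{g{\left(W{\left(-10,-10 \right)} \right)}} = -17629 - \frac{1}{4 \left(3 - 10\right)^{2}} = -17629 - \frac{1}{4 \left(-7\right)^{2}} = -17629 - \frac{1}{4 \cdot 49} = -17629 - \frac{1}{196} = - \frac{3455285}{196}$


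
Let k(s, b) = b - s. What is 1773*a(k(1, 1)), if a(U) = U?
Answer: 0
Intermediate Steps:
1773*a(k(1, 1)) = 1773*(1 - 1*1) = 1773*(1 - 1) = 1773*0 = 0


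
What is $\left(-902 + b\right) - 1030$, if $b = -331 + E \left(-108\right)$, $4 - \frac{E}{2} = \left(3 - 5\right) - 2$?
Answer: $-3991$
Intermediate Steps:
$E = 16$ ($E = 8 - 2 \left(\left(3 - 5\right) - 2\right) = 8 - 2 \left(-2 - 2\right) = 8 - -8 = 8 + 8 = 16$)
$b = -2059$ ($b = -331 + 16 \left(-108\right) = -331 - 1728 = -2059$)
$\left(-902 + b\right) - 1030 = \left(-902 - 2059\right) - 1030 = -2961 - 1030 = -3991$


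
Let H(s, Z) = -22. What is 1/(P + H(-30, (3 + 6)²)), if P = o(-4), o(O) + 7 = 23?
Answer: -⅙ ≈ -0.16667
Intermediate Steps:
o(O) = 16 (o(O) = -7 + 23 = 16)
P = 16
1/(P + H(-30, (3 + 6)²)) = 1/(16 - 22) = 1/(-6) = -⅙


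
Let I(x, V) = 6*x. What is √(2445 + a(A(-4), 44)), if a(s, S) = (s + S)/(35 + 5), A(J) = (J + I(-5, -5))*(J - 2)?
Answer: 4*√3830/5 ≈ 49.510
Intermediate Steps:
A(J) = (-30 + J)*(-2 + J) (A(J) = (J + 6*(-5))*(J - 2) = (J - 30)*(-2 + J) = (-30 + J)*(-2 + J))
a(s, S) = S/40 + s/40 (a(s, S) = (S + s)/40 = (S + s)*(1/40) = S/40 + s/40)
√(2445 + a(A(-4), 44)) = √(2445 + ((1/40)*44 + (60 + (-4)² - 32*(-4))/40)) = √(2445 + (11/10 + (60 + 16 + 128)/40)) = √(2445 + (11/10 + (1/40)*204)) = √(2445 + (11/10 + 51/10)) = √(2445 + 31/5) = √(12256/5) = 4*√3830/5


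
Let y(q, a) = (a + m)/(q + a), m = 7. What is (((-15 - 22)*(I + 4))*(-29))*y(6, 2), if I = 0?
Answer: 9657/2 ≈ 4828.5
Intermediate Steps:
y(q, a) = (7 + a)/(a + q) (y(q, a) = (a + 7)/(q + a) = (7 + a)/(a + q))
(((-15 - 22)*(I + 4))*(-29))*y(6, 2) = (((-15 - 22)*(0 + 4))*(-29))*((7 + 2)/(2 + 6)) = (-37*4*(-29))*(9/8) = (-148*(-29))*((1/8)*9) = 4292*(9/8) = 9657/2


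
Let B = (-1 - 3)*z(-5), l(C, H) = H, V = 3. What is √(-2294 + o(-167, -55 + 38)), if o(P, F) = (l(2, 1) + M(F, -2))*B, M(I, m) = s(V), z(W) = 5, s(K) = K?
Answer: I*√2374 ≈ 48.724*I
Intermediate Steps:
M(I, m) = 3
B = -20 (B = (-1 - 3)*5 = -4*5 = -20)
o(P, F) = -80 (o(P, F) = (1 + 3)*(-20) = 4*(-20) = -80)
√(-2294 + o(-167, -55 + 38)) = √(-2294 - 80) = √(-2374) = I*√2374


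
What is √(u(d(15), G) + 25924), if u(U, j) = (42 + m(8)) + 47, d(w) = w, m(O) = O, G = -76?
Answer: √26021 ≈ 161.31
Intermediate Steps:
u(U, j) = 97 (u(U, j) = (42 + 8) + 47 = 50 + 47 = 97)
√(u(d(15), G) + 25924) = √(97 + 25924) = √26021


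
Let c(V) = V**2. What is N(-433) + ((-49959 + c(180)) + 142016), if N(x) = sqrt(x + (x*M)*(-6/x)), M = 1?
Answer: 124457 + I*sqrt(439) ≈ 1.2446e+5 + 20.952*I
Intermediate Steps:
N(x) = sqrt(-6 + x) (N(x) = sqrt(x + (x*1)*(-6/x)) = sqrt(x + x*(-6/x)) = sqrt(x - 6) = sqrt(-6 + x))
N(-433) + ((-49959 + c(180)) + 142016) = sqrt(-6 - 433) + ((-49959 + 180**2) + 142016) = sqrt(-439) + ((-49959 + 32400) + 142016) = I*sqrt(439) + (-17559 + 142016) = I*sqrt(439) + 124457 = 124457 + I*sqrt(439)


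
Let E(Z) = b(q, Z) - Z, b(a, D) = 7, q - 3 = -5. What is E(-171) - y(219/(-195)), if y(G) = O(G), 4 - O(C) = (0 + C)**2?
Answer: 740479/4225 ≈ 175.26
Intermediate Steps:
q = -2 (q = 3 - 5 = -2)
O(C) = 4 - C**2 (O(C) = 4 - (0 + C)**2 = 4 - C**2)
y(G) = 4 - G**2
E(Z) = 7 - Z
E(-171) - y(219/(-195)) = (7 - 1*(-171)) - (4 - (219/(-195))**2) = (7 + 171) - (4 - (219*(-1/195))**2) = 178 - (4 - (-73/65)**2) = 178 - (4 - 1*5329/4225) = 178 - (4 - 5329/4225) = 178 - 1*11571/4225 = 178 - 11571/4225 = 740479/4225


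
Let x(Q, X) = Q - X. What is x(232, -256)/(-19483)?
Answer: -488/19483 ≈ -0.025047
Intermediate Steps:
x(232, -256)/(-19483) = (232 - 1*(-256))/(-19483) = (232 + 256)*(-1/19483) = 488*(-1/19483) = -488/19483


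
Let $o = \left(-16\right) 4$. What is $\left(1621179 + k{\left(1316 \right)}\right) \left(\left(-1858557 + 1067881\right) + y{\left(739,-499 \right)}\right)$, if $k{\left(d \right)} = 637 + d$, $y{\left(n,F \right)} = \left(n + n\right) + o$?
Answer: $-1281076408584$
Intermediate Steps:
$o = -64$
$y{\left(n,F \right)} = -64 + 2 n$ ($y{\left(n,F \right)} = \left(n + n\right) - 64 = 2 n - 64 = -64 + 2 n$)
$\left(1621179 + k{\left(1316 \right)}\right) \left(\left(-1858557 + 1067881\right) + y{\left(739,-499 \right)}\right) = \left(1621179 + \left(637 + 1316\right)\right) \left(\left(-1858557 + 1067881\right) + \left(-64 + 2 \cdot 739\right)\right) = \left(1621179 + 1953\right) \left(-790676 + \left(-64 + 1478\right)\right) = 1623132 \left(-790676 + 1414\right) = 1623132 \left(-789262\right) = -1281076408584$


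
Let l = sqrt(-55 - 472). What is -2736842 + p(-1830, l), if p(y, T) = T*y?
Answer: -2736842 - 1830*I*sqrt(527) ≈ -2.7368e+6 - 42010.0*I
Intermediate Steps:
l = I*sqrt(527) (l = sqrt(-527) = I*sqrt(527) ≈ 22.956*I)
-2736842 + p(-1830, l) = -2736842 + (I*sqrt(527))*(-1830) = -2736842 - 1830*I*sqrt(527)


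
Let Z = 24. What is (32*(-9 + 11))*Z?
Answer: 1536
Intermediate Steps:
(32*(-9 + 11))*Z = (32*(-9 + 11))*24 = (32*2)*24 = 64*24 = 1536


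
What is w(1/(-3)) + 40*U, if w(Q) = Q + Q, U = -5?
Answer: -602/3 ≈ -200.67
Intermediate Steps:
w(Q) = 2*Q
w(1/(-3)) + 40*U = 2/(-3) + 40*(-5) = 2*(-⅓) - 200 = -⅔ - 200 = -602/3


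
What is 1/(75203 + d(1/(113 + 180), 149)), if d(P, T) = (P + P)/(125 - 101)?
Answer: 3516/264413749 ≈ 1.3297e-5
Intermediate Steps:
d(P, T) = P/12 (d(P, T) = (2*P)/24 = (2*P)*(1/24) = P/12)
1/(75203 + d(1/(113 + 180), 149)) = 1/(75203 + 1/(12*(113 + 180))) = 1/(75203 + (1/12)/293) = 1/(75203 + (1/12)*(1/293)) = 1/(75203 + 1/3516) = 1/(264413749/3516) = 3516/264413749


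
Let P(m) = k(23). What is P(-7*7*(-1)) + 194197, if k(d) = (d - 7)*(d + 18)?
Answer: 194853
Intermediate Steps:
k(d) = (-7 + d)*(18 + d)
P(m) = 656 (P(m) = -126 + 23² + 11*23 = -126 + 529 + 253 = 656)
P(-7*7*(-1)) + 194197 = 656 + 194197 = 194853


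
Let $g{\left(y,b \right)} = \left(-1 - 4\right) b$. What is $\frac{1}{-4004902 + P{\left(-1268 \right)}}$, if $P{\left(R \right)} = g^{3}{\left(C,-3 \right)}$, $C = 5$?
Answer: $- \frac{1}{4001527} \approx -2.499 \cdot 10^{-7}$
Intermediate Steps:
$g{\left(y,b \right)} = - 5 b$
$P{\left(R \right)} = 3375$ ($P{\left(R \right)} = \left(\left(-5\right) \left(-3\right)\right)^{3} = 15^{3} = 3375$)
$\frac{1}{-4004902 + P{\left(-1268 \right)}} = \frac{1}{-4004902 + 3375} = \frac{1}{-4001527} = - \frac{1}{4001527}$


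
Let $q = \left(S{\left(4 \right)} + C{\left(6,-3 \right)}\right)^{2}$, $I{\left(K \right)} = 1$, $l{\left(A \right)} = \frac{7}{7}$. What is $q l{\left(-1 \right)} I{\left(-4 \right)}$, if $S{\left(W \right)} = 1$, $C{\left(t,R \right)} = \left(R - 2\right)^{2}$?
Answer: $676$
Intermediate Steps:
$C{\left(t,R \right)} = \left(-2 + R\right)^{2}$
$l{\left(A \right)} = 1$ ($l{\left(A \right)} = 7 \cdot \frac{1}{7} = 1$)
$q = 676$ ($q = \left(1 + \left(-2 - 3\right)^{2}\right)^{2} = \left(1 + \left(-5\right)^{2}\right)^{2} = \left(1 + 25\right)^{2} = 26^{2} = 676$)
$q l{\left(-1 \right)} I{\left(-4 \right)} = 676 \cdot 1 \cdot 1 = 676 \cdot 1 = 676$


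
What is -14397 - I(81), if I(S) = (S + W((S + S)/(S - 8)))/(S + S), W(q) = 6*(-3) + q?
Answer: -18918187/1314 ≈ -14397.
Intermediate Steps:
W(q) = -18 + q
I(S) = (-18 + S + 2*S/(-8 + S))/(2*S) (I(S) = (S + (-18 + (S + S)/(S - 8)))/(S + S) = (S + (-18 + (2*S)/(-8 + S)))/((2*S)) = (S + (-18 + 2*S/(-8 + S)))*(1/(2*S)) = (-18 + S + 2*S/(-8 + S))*(1/(2*S)) = (-18 + S + 2*S/(-8 + S))/(2*S))
-14397 - I(81) = -14397 - (144 + 81**2 - 24*81)/(2*81*(-8 + 81)) = -14397 - (144 + 6561 - 1944)/(2*81*73) = -14397 - 4761/(2*81*73) = -14397 - 1*529/1314 = -14397 - 529/1314 = -18918187/1314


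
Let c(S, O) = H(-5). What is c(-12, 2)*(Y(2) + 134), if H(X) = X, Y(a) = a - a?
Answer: -670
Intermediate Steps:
Y(a) = 0
c(S, O) = -5
c(-12, 2)*(Y(2) + 134) = -5*(0 + 134) = -5*134 = -670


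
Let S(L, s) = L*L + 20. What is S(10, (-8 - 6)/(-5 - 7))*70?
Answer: 8400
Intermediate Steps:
S(L, s) = 20 + L**2 (S(L, s) = L**2 + 20 = 20 + L**2)
S(10, (-8 - 6)/(-5 - 7))*70 = (20 + 10**2)*70 = (20 + 100)*70 = 120*70 = 8400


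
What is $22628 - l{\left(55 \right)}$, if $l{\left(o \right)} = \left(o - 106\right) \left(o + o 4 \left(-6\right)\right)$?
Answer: $-41887$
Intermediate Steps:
$l{\left(o \right)} = - 23 o \left(-106 + o\right)$ ($l{\left(o \right)} = \left(-106 + o\right) \left(o + 4 o \left(-6\right)\right) = \left(-106 + o\right) \left(o - 24 o\right) = \left(-106 + o\right) \left(- 23 o\right) = - 23 o \left(-106 + o\right)$)
$22628 - l{\left(55 \right)} = 22628 - 23 \cdot 55 \left(106 - 55\right) = 22628 - 23 \cdot 55 \cdot 51 = 22628 - 64515 = -41887$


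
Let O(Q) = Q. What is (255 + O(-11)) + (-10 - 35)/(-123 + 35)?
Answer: 21517/88 ≈ 244.51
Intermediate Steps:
(255 + O(-11)) + (-10 - 35)/(-123 + 35) = (255 - 11) + (-10 - 35)/(-123 + 35) = 244 - 45/(-88) = 244 - 45*(-1/88) = 244 + 45/88 = 21517/88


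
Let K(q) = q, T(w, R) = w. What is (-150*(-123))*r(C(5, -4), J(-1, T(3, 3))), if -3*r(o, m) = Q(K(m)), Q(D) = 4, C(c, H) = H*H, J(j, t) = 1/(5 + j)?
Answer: -24600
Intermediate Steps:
C(c, H) = H²
r(o, m) = -4/3 (r(o, m) = -⅓*4 = -4/3)
(-150*(-123))*r(C(5, -4), J(-1, T(3, 3))) = -150*(-123)*(-4/3) = 18450*(-4/3) = -24600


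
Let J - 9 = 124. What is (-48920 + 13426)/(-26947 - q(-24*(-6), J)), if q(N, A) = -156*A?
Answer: 35494/6199 ≈ 5.7258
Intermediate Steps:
J = 133 (J = 9 + 124 = 133)
(-48920 + 13426)/(-26947 - q(-24*(-6), J)) = (-48920 + 13426)/(-26947 - (-156)*133) = -35494/(-26947 - 1*(-20748)) = -35494/(-26947 + 20748) = -35494/(-6199) = -35494*(-1/6199) = 35494/6199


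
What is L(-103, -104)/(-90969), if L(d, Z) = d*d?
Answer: -10609/90969 ≈ -0.11662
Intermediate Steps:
L(d, Z) = d²
L(-103, -104)/(-90969) = (-103)²/(-90969) = 10609*(-1/90969) = -10609/90969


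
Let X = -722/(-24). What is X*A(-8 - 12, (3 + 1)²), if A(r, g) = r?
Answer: -1805/3 ≈ -601.67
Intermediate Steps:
X = 361/12 (X = -722*(-1/24) = 361/12 ≈ 30.083)
X*A(-8 - 12, (3 + 1)²) = 361*(-8 - 12)/12 = (361/12)*(-20) = -1805/3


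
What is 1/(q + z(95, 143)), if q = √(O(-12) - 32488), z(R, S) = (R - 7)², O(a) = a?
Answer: 1936/15000509 - 25*I*√13/30001018 ≈ 0.00012906 - 3.0045e-6*I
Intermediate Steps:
z(R, S) = (-7 + R)²
q = 50*I*√13 (q = √(-12 - 32488) = √(-32500) = 50*I*√13 ≈ 180.28*I)
1/(q + z(95, 143)) = 1/(50*I*√13 + (-7 + 95)²) = 1/(50*I*√13 + 88²) = 1/(50*I*√13 + 7744) = 1/(7744 + 50*I*√13)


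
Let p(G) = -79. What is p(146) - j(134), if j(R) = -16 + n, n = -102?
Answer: 39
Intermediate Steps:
j(R) = -118 (j(R) = -16 - 102 = -118)
p(146) - j(134) = -79 - 1*(-118) = -79 + 118 = 39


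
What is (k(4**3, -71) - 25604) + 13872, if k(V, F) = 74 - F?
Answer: -11587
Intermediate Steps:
(k(4**3, -71) - 25604) + 13872 = ((74 - 1*(-71)) - 25604) + 13872 = ((74 + 71) - 25604) + 13872 = (145 - 25604) + 13872 = -25459 + 13872 = -11587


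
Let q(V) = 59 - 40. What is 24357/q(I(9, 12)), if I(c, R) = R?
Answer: 24357/19 ≈ 1281.9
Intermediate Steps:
q(V) = 19
24357/q(I(9, 12)) = 24357/19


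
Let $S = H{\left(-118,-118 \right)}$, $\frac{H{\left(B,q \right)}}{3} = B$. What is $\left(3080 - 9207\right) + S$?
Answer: $-6481$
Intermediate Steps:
$H{\left(B,q \right)} = 3 B$
$S = -354$ ($S = 3 \left(-118\right) = -354$)
$\left(3080 - 9207\right) + S = \left(3080 - 9207\right) - 354 = -6127 - 354 = -6481$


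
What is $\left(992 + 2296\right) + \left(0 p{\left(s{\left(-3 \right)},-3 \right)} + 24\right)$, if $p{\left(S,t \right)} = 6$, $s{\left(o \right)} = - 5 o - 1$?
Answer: $3312$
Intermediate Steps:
$s{\left(o \right)} = -1 - 5 o$
$\left(992 + 2296\right) + \left(0 p{\left(s{\left(-3 \right)},-3 \right)} + 24\right) = \left(992 + 2296\right) + \left(0 \cdot 6 + 24\right) = 3288 + \left(0 + 24\right) = 3288 + 24 = 3312$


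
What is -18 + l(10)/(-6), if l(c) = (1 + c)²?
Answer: -229/6 ≈ -38.167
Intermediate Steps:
-18 + l(10)/(-6) = -18 + (1 + 10)²/(-6) = -18 + 11²*(-⅙) = -18 + 121*(-⅙) = -18 - 121/6 = -229/6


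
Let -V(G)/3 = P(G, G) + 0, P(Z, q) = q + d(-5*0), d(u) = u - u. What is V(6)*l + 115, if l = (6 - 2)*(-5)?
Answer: 475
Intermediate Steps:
d(u) = 0
P(Z, q) = q (P(Z, q) = q + 0 = q)
V(G) = -3*G (V(G) = -3*(G + 0) = -3*G)
l = -20 (l = 4*(-5) = -20)
V(6)*l + 115 = -3*6*(-20) + 115 = -18*(-20) + 115 = 360 + 115 = 475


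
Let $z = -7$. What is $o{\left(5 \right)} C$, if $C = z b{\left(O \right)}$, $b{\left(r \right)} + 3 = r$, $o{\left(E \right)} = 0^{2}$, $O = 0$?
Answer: $0$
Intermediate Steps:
$o{\left(E \right)} = 0$
$b{\left(r \right)} = -3 + r$
$C = 21$ ($C = - 7 \left(-3 + 0\right) = \left(-7\right) \left(-3\right) = 21$)
$o{\left(5 \right)} C = 0 \cdot 21 = 0$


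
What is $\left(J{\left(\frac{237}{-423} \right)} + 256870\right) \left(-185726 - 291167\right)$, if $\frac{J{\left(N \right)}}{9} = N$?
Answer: $- \frac{5757363707129}{47} \approx -1.225 \cdot 10^{11}$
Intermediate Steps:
$J{\left(N \right)} = 9 N$
$\left(J{\left(\frac{237}{-423} \right)} + 256870\right) \left(-185726 - 291167\right) = \left(9 \frac{237}{-423} + 256870\right) \left(-185726 - 291167\right) = \left(9 \cdot 237 \left(- \frac{1}{423}\right) + 256870\right) \left(-476893\right) = \left(9 \left(- \frac{79}{141}\right) + 256870\right) \left(-476893\right) = \left(- \frac{237}{47} + 256870\right) \left(-476893\right) = \frac{12072653}{47} \left(-476893\right) = - \frac{5757363707129}{47}$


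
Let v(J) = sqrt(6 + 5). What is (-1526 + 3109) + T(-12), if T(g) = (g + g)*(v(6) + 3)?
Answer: 1511 - 24*sqrt(11) ≈ 1431.4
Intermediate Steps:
v(J) = sqrt(11)
T(g) = 2*g*(3 + sqrt(11)) (T(g) = (g + g)*(sqrt(11) + 3) = (2*g)*(3 + sqrt(11)) = 2*g*(3 + sqrt(11)))
(-1526 + 3109) + T(-12) = (-1526 + 3109) + 2*(-12)*(3 + sqrt(11)) = 1583 + (-72 - 24*sqrt(11)) = 1511 - 24*sqrt(11)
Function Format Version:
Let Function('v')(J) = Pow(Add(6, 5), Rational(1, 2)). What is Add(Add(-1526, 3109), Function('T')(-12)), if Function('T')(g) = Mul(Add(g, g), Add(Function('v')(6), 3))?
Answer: Add(1511, Mul(-24, Pow(11, Rational(1, 2)))) ≈ 1431.4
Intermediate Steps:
Function('v')(J) = Pow(11, Rational(1, 2))
Function('T')(g) = Mul(2, g, Add(3, Pow(11, Rational(1, 2)))) (Function('T')(g) = Mul(Add(g, g), Add(Pow(11, Rational(1, 2)), 3)) = Mul(Mul(2, g), Add(3, Pow(11, Rational(1, 2)))) = Mul(2, g, Add(3, Pow(11, Rational(1, 2)))))
Add(Add(-1526, 3109), Function('T')(-12)) = Add(Add(-1526, 3109), Mul(2, -12, Add(3, Pow(11, Rational(1, 2))))) = Add(1583, Add(-72, Mul(-24, Pow(11, Rational(1, 2))))) = Add(1511, Mul(-24, Pow(11, Rational(1, 2))))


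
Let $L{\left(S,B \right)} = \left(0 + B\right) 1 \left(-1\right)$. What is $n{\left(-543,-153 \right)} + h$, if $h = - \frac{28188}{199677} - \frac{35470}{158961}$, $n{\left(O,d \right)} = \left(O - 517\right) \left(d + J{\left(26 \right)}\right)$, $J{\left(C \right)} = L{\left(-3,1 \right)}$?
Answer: $\frac{1727121901439474}{10580285199} \approx 1.6324 \cdot 10^{5}$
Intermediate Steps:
$L{\left(S,B \right)} = - B$ ($L{\left(S,B \right)} = B 1 \left(-1\right) = B \left(-1\right) = - B$)
$J{\left(C \right)} = -1$ ($J{\left(C \right)} = \left(-1\right) 1 = -1$)
$n{\left(O,d \right)} = \left(-1 + d\right) \left(-517 + O\right)$ ($n{\left(O,d \right)} = \left(O - 517\right) \left(d - 1\right) = \left(-517 + O\right) \left(-1 + d\right) = \left(-1 + d\right) \left(-517 + O\right)$)
$h = - \frac{3854445286}{10580285199}$ ($h = \left(-28188\right) \frac{1}{199677} - \frac{35470}{158961} = - \frac{9396}{66559} - \frac{35470}{158961} = - \frac{3854445286}{10580285199} \approx -0.3643$)
$n{\left(-543,-153 \right)} + h = \left(517 - -543 - -79101 - -83079\right) - \frac{3854445286}{10580285199} = \left(517 + 543 + 79101 + 83079\right) - \frac{3854445286}{10580285199} = 163240 - \frac{3854445286}{10580285199} = \frac{1727121901439474}{10580285199}$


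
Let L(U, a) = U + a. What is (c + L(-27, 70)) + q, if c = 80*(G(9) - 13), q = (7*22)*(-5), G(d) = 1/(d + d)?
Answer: -15863/9 ≈ -1762.6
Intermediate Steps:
G(d) = 1/(2*d)
q = -770 (q = 154*(-5) = -770)
c = -9320/9 (c = 80*((½)/9 - 13) = 80*((½)*(⅑) - 13) = 80*(1/18 - 13) = 80*(-233/18) = -9320/9 ≈ -1035.6)
(c + L(-27, 70)) + q = (-9320/9 + (-27 + 70)) - 770 = (-9320/9 + 43) - 770 = -8933/9 - 770 = -15863/9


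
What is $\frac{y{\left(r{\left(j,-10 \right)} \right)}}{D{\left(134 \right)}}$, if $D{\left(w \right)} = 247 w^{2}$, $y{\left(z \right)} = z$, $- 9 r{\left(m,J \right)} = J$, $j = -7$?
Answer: $\frac{5}{19958094} \approx 2.5052 \cdot 10^{-7}$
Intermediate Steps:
$r{\left(m,J \right)} = - \frac{J}{9}$
$\frac{y{\left(r{\left(j,-10 \right)} \right)}}{D{\left(134 \right)}} = \frac{\left(- \frac{1}{9}\right) \left(-10\right)}{247 \cdot 134^{2}} = \frac{10}{9 \cdot 247 \cdot 17956} = \frac{10}{9 \cdot 4435132} = \frac{10}{9} \cdot \frac{1}{4435132} = \frac{5}{19958094}$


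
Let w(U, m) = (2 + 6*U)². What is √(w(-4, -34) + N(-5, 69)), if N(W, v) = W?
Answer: √479 ≈ 21.886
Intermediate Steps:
√(w(-4, -34) + N(-5, 69)) = √(4*(1 + 3*(-4))² - 5) = √(4*(1 - 12)² - 5) = √(4*(-11)² - 5) = √(4*121 - 5) = √(484 - 5) = √479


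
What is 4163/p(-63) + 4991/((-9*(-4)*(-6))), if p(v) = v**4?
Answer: -2911930709/126023688 ≈ -23.106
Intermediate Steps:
4163/p(-63) + 4991/((-9*(-4)*(-6))) = 4163/((-63)**4) + 4991/((-9*(-4)*(-6))) = 4163/15752961 + 4991/((36*(-6))) = 4163*(1/15752961) + 4991/(-216) = 4163/15752961 + 4991*(-1/216) = 4163/15752961 - 4991/216 = -2911930709/126023688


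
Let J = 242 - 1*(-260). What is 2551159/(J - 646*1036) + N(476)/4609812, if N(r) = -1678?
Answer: -490061897555/128451258927 ≈ -3.8152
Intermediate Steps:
J = 502 (J = 242 + 260 = 502)
2551159/(J - 646*1036) + N(476)/4609812 = 2551159/(502 - 646*1036) - 1678/4609812 = 2551159/(502 - 669256) - 1678*1/4609812 = 2551159/(-668754) - 839/2304906 = 2551159*(-1/668754) - 839/2304906 = -2551159/668754 - 839/2304906 = -490061897555/128451258927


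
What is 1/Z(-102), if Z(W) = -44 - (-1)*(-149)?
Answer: -1/193 ≈ -0.0051813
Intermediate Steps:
Z(W) = -193 (Z(W) = -44 - 1*149 = -44 - 149 = -193)
1/Z(-102) = 1/(-193) = -1/193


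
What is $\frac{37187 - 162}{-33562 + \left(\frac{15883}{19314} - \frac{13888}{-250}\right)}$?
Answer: $- \frac{89387606250}{80890956709} \approx -1.105$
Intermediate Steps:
$\frac{37187 - 162}{-33562 + \left(\frac{15883}{19314} - \frac{13888}{-250}\right)} = \frac{37187 - 162}{-33562 + \left(15883 \cdot \frac{1}{19314} - - \frac{6944}{125}\right)} = \frac{37187 - 162}{-33562 + \left(\frac{15883}{19314} + \frac{6944}{125}\right)} = \frac{37025}{-33562 + \frac{136101791}{2414250}} = \frac{37025}{- \frac{80890956709}{2414250}} = 37025 \left(- \frac{2414250}{80890956709}\right) = - \frac{89387606250}{80890956709}$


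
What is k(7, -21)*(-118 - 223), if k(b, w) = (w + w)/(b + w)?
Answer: -1023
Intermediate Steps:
k(b, w) = 2*w/(b + w) (k(b, w) = (2*w)/(b + w) = 2*w/(b + w))
k(7, -21)*(-118 - 223) = (2*(-21)/(7 - 21))*(-118 - 223) = (2*(-21)/(-14))*(-341) = (2*(-21)*(-1/14))*(-341) = 3*(-341) = -1023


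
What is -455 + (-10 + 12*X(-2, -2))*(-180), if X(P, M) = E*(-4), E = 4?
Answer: 35905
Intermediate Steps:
X(P, M) = -16 (X(P, M) = 4*(-4) = -16)
-455 + (-10 + 12*X(-2, -2))*(-180) = -455 + (-10 + 12*(-16))*(-180) = -455 + (-10 - 192)*(-180) = -455 - 202*(-180) = -455 + 36360 = 35905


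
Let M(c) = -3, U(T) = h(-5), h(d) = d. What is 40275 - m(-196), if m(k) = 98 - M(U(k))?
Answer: 40174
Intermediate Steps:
U(T) = -5
m(k) = 101 (m(k) = 98 - 1*(-3) = 98 + 3 = 101)
40275 - m(-196) = 40275 - 1*101 = 40275 - 101 = 40174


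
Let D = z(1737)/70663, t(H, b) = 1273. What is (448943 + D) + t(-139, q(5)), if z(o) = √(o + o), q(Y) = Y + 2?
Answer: 450216 + 3*√386/70663 ≈ 4.5022e+5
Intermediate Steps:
q(Y) = 2 + Y
z(o) = √2*√o (z(o) = √(2*o) = √2*√o)
D = 3*√386/70663 (D = (√2*√1737)/70663 = (√2*(3*√193))*(1/70663) = (3*√386)*(1/70663) = 3*√386/70663 ≈ 0.00083411)
(448943 + D) + t(-139, q(5)) = (448943 + 3*√386/70663) + 1273 = 450216 + 3*√386/70663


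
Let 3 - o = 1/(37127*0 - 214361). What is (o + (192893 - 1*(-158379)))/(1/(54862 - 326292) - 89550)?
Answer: -20438586788714680/5210377758110861 ≈ -3.9227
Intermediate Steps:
o = 643084/214361 (o = 3 - 1/(37127*0 - 214361) = 3 - 1/(0 - 214361) = 3 - 1/(-214361) = 3 - 1*(-1/214361) = 3 + 1/214361 = 643084/214361 ≈ 3.0000)
(o + (192893 - 1*(-158379)))/(1/(54862 - 326292) - 89550) = (643084/214361 + (192893 - 1*(-158379)))/(1/(54862 - 326292) - 89550) = (643084/214361 + (192893 + 158379))/(1/(-271430) - 89550) = (643084/214361 + 351272)/(-1/271430 - 89550) = 75299660276/(214361*(-24306556501/271430)) = (75299660276/214361)*(-271430/24306556501) = -20438586788714680/5210377758110861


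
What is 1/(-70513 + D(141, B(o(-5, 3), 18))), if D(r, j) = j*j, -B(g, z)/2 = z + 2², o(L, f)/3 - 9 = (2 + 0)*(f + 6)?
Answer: -1/68577 ≈ -1.4582e-5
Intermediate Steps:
o(L, f) = 63 + 6*f (o(L, f) = 27 + 3*((2 + 0)*(f + 6)) = 27 + 3*(2*(6 + f)) = 27 + 3*(12 + 2*f) = 27 + (36 + 6*f) = 63 + 6*f)
B(g, z) = -8 - 2*z (B(g, z) = -2*(z + 2²) = -2*(z + 4) = -2*(4 + z) = -8 - 2*z)
D(r, j) = j²
1/(-70513 + D(141, B(o(-5, 3), 18))) = 1/(-70513 + (-8 - 2*18)²) = 1/(-70513 + (-8 - 36)²) = 1/(-70513 + (-44)²) = 1/(-70513 + 1936) = 1/(-68577) = -1/68577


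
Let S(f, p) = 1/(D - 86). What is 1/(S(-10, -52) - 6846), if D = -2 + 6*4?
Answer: -64/438145 ≈ -0.00014607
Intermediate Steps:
D = 22 (D = -2 + 24 = 22)
S(f, p) = -1/64 (S(f, p) = 1/(22 - 86) = 1/(-64) = -1/64)
1/(S(-10, -52) - 6846) = 1/(-1/64 - 6846) = 1/(-438145/64) = -64/438145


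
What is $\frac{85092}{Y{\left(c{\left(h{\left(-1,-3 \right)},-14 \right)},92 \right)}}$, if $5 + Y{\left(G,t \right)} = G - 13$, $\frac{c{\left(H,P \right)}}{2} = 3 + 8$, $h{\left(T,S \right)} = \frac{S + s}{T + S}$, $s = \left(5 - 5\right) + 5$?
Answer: $21273$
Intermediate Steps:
$s = 5$ ($s = 0 + 5 = 5$)
$h{\left(T,S \right)} = \frac{5 + S}{S + T}$ ($h{\left(T,S \right)} = \frac{S + 5}{T + S} = \frac{5 + S}{S + T}$)
$c{\left(H,P \right)} = 22$ ($c{\left(H,P \right)} = 2 \left(3 + 8\right) = 2 \cdot 11 = 22$)
$Y{\left(G,t \right)} = -18 + G$ ($Y{\left(G,t \right)} = -5 + \left(G - 13\right) = -5 + \left(-13 + G\right) = -18 + G$)
$\frac{85092}{Y{\left(c{\left(h{\left(-1,-3 \right)},-14 \right)},92 \right)}} = \frac{85092}{-18 + 22} = \frac{85092}{4} = 85092 \cdot \frac{1}{4} = 21273$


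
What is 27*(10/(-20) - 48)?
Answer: -2619/2 ≈ -1309.5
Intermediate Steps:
27*(10/(-20) - 48) = 27*(10*(-1/20) - 48) = 27*(-½ - 48) = 27*(-97/2) = -2619/2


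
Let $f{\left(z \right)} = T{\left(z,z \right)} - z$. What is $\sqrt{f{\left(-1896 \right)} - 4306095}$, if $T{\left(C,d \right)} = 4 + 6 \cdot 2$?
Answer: $i \sqrt{4304183} \approx 2074.7 i$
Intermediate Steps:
$T{\left(C,d \right)} = 16$ ($T{\left(C,d \right)} = 4 + 12 = 16$)
$f{\left(z \right)} = 16 - z$
$\sqrt{f{\left(-1896 \right)} - 4306095} = \sqrt{\left(16 - -1896\right) - 4306095} = \sqrt{\left(16 + 1896\right) - 4306095} = \sqrt{1912 - 4306095} = \sqrt{-4304183} = i \sqrt{4304183}$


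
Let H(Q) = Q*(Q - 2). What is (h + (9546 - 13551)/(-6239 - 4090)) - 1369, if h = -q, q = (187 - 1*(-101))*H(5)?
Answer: -19585892/3443 ≈ -5688.6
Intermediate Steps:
H(Q) = Q*(-2 + Q)
q = 4320 (q = (187 - 1*(-101))*(5*(-2 + 5)) = (187 + 101)*(5*3) = 288*15 = 4320)
h = -4320 (h = -1*4320 = -4320)
(h + (9546 - 13551)/(-6239 - 4090)) - 1369 = (-4320 + (9546 - 13551)/(-6239 - 4090)) - 1369 = (-4320 - 4005/(-10329)) - 1369 = (-4320 - 4005*(-1/10329)) - 1369 = (-4320 + 1335/3443) - 1369 = -14872425/3443 - 1369 = -19585892/3443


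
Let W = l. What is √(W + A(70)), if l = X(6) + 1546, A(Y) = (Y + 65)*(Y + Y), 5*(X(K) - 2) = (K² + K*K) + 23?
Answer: √20467 ≈ 143.06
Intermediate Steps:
X(K) = 33/5 + 2*K²/5 (X(K) = 2 + ((K² + K*K) + 23)/5 = 2 + ((K² + K²) + 23)/5 = 2 + (2*K² + 23)/5 = 2 + (23 + 2*K²)/5 = 2 + (23/5 + 2*K²/5) = 33/5 + 2*K²/5)
A(Y) = 2*Y*(65 + Y) (A(Y) = (65 + Y)*(2*Y) = 2*Y*(65 + Y))
l = 1567 (l = (33/5 + (⅖)*6²) + 1546 = (33/5 + (⅖)*36) + 1546 = (33/5 + 72/5) + 1546 = 21 + 1546 = 1567)
W = 1567
√(W + A(70)) = √(1567 + 2*70*(65 + 70)) = √(1567 + 2*70*135) = √(1567 + 18900) = √20467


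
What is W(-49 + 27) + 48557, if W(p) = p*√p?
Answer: 48557 - 22*I*√22 ≈ 48557.0 - 103.19*I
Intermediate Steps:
W(p) = p^(3/2)
W(-49 + 27) + 48557 = (-49 + 27)^(3/2) + 48557 = (-22)^(3/2) + 48557 = -22*I*√22 + 48557 = 48557 - 22*I*√22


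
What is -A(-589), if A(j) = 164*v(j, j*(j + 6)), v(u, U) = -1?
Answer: 164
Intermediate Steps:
A(j) = -164 (A(j) = 164*(-1) = -164)
-A(-589) = -1*(-164) = 164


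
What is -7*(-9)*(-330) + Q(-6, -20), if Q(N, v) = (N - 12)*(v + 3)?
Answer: -20484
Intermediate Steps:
Q(N, v) = (-12 + N)*(3 + v)
-7*(-9)*(-330) + Q(-6, -20) = -7*(-9)*(-330) + (-36 - 12*(-20) + 3*(-6) - 6*(-20)) = 63*(-330) + (-36 + 240 - 18 + 120) = -20790 + 306 = -20484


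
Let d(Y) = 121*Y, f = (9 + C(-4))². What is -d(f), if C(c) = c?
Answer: -3025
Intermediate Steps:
f = 25 (f = (9 - 4)² = 5² = 25)
-d(f) = -121*25 = -1*3025 = -3025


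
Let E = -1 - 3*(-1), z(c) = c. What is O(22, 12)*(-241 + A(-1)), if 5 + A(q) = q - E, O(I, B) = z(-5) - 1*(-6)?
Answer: -249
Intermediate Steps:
E = 2 (E = -1 + 3 = 2)
O(I, B) = 1 (O(I, B) = -5 - 1*(-6) = -5 + 6 = 1)
A(q) = -7 + q (A(q) = -5 + (q - 1*2) = -5 + (q - 2) = -5 + (-2 + q) = -7 + q)
O(22, 12)*(-241 + A(-1)) = 1*(-241 + (-7 - 1)) = 1*(-241 - 8) = 1*(-249) = -249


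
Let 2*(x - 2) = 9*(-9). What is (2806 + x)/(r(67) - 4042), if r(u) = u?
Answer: -369/530 ≈ -0.69623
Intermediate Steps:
x = -77/2 (x = 2 + (9*(-9))/2 = 2 + (½)*(-81) = 2 - 81/2 = -77/2 ≈ -38.500)
(2806 + x)/(r(67) - 4042) = (2806 - 77/2)/(67 - 4042) = (5535/2)/(-3975) = (5535/2)*(-1/3975) = -369/530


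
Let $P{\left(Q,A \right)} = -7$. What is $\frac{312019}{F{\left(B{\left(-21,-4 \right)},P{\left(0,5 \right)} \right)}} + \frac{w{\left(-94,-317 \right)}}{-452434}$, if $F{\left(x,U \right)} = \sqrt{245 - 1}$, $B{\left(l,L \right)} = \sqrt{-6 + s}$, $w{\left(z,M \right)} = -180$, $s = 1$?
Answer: $\frac{90}{226217} + \frac{312019 \sqrt{61}}{122} \approx 19975.0$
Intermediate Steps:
$B{\left(l,L \right)} = i \sqrt{5}$ ($B{\left(l,L \right)} = \sqrt{-6 + 1} = \sqrt{-5} = i \sqrt{5}$)
$F{\left(x,U \right)} = 2 \sqrt{61}$ ($F{\left(x,U \right)} = \sqrt{244} = 2 \sqrt{61}$)
$\frac{312019}{F{\left(B{\left(-21,-4 \right)},P{\left(0,5 \right)} \right)}} + \frac{w{\left(-94,-317 \right)}}{-452434} = \frac{312019}{2 \sqrt{61}} - \frac{180}{-452434} = 312019 \frac{\sqrt{61}}{122} - - \frac{90}{226217} = \frac{312019 \sqrt{61}}{122} + \frac{90}{226217} = \frac{90}{226217} + \frac{312019 \sqrt{61}}{122}$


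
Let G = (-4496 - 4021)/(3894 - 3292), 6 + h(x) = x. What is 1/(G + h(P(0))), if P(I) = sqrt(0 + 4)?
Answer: -602/10925 ≈ -0.055103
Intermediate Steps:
P(I) = 2 (P(I) = sqrt(4) = 2)
h(x) = -6 + x
G = -8517/602 ≈ -14.148
1/(G + h(P(0))) = 1/(-8517/602 + (-6 + 2)) = 1/(-8517/602 - 4) = 1/(-10925/602) = -602/10925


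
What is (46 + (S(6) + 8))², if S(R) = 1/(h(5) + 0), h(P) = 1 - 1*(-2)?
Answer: 26569/9 ≈ 2952.1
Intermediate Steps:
h(P) = 3 (h(P) = 1 + 2 = 3)
S(R) = ⅓ (S(R) = 1/(3 + 0) = 1/3 = ⅓)
(46 + (S(6) + 8))² = (46 + (⅓ + 8))² = (46 + 25/3)² = (163/3)² = 26569/9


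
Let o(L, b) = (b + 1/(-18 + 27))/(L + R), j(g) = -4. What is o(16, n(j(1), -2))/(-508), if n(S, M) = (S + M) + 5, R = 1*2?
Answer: 1/10287 ≈ 9.7210e-5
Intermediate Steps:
R = 2
n(S, M) = 5 + M + S (n(S, M) = (M + S) + 5 = 5 + M + S)
o(L, b) = (1/9 + b)/(2 + L) (o(L, b) = (b + 1/(-18 + 27))/(L + 2) = (b + 1/9)/(2 + L) = (1/9 + b)/(2 + L))
o(16, n(j(1), -2))/(-508) = ((1/9 + (5 - 2 - 4))/(2 + 16))/(-508) = ((1/9 - 1)/18)*(-1/508) = ((1/18)*(-8/9))*(-1/508) = -4/81*(-1/508) = 1/10287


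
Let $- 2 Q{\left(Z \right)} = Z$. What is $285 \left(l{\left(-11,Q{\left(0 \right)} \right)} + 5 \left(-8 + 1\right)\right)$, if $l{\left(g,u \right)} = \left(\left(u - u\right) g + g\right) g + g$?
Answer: $21375$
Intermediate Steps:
$Q{\left(Z \right)} = - \frac{Z}{2}$
$l{\left(g,u \right)} = g + g^{2}$ ($l{\left(g,u \right)} = \left(0 g + g\right) g + g = \left(0 + g\right) g + g = g g + g = g^{2} + g = g + g^{2}$)
$285 \left(l{\left(-11,Q{\left(0 \right)} \right)} + 5 \left(-8 + 1\right)\right) = 285 \left(- 11 \left(1 - 11\right) + 5 \left(-8 + 1\right)\right) = 285 \left(\left(-11\right) \left(-10\right) + 5 \left(-7\right)\right) = 285 \left(110 - 35\right) = 285 \cdot 75 = 21375$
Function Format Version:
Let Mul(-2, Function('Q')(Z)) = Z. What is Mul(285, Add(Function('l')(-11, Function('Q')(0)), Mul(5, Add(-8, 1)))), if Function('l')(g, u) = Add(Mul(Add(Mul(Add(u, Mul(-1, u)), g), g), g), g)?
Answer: 21375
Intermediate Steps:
Function('Q')(Z) = Mul(Rational(-1, 2), Z)
Function('l')(g, u) = Add(g, Pow(g, 2)) (Function('l')(g, u) = Add(Mul(Add(Mul(0, g), g), g), g) = Add(Mul(Add(0, g), g), g) = Add(Mul(g, g), g) = Add(Pow(g, 2), g) = Add(g, Pow(g, 2)))
Mul(285, Add(Function('l')(-11, Function('Q')(0)), Mul(5, Add(-8, 1)))) = Mul(285, Add(Mul(-11, Add(1, -11)), Mul(5, Add(-8, 1)))) = Mul(285, Add(Mul(-11, -10), Mul(5, -7))) = Mul(285, Add(110, -35)) = Mul(285, 75) = 21375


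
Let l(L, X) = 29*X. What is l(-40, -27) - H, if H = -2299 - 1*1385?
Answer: 2901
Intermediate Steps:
H = -3684 (H = -2299 - 1385 = -3684)
l(-40, -27) - H = 29*(-27) - 1*(-3684) = -783 + 3684 = 2901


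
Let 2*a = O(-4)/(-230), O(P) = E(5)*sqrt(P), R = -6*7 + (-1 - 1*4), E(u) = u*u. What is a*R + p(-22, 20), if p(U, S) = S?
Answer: 20 + 235*I/46 ≈ 20.0 + 5.1087*I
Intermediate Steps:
E(u) = u**2
R = -47 (R = -42 + (-1 - 4) = -42 - 5 = -47)
O(P) = 25*sqrt(P) (O(P) = 5**2*sqrt(P) = 25*sqrt(P))
a = -5*I/46 (a = ((25*sqrt(-4))/(-230))/2 = ((25*(2*I))*(-1/230))/2 = ((50*I)*(-1/230))/2 = (-5*I/23)/2 = -5*I/46 ≈ -0.1087*I)
a*R + p(-22, 20) = -5*I/46*(-47) + 20 = 235*I/46 + 20 = 20 + 235*I/46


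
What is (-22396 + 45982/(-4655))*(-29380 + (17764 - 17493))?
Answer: 3036050128458/4655 ≈ 6.5221e+8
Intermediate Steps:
(-22396 + 45982/(-4655))*(-29380 + (17764 - 17493)) = (-22396 + 45982*(-1/4655))*(-29380 + 271) = (-22396 - 45982/4655)*(-29109) = -104299362/4655*(-29109) = 3036050128458/4655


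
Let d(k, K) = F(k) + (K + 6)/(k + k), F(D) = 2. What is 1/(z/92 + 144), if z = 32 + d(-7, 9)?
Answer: 1288/185933 ≈ 0.0069272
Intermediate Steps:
d(k, K) = 2 + (6 + K)/(2*k) (d(k, K) = 2 + (K + 6)/(k + k) = 2 + (6 + K)/((2*k)) = 2 + (6 + K)*(1/(2*k)) = 2 + (6 + K)/(2*k))
z = 461/14 (z = 32 + (½)*(6 + 9 + 4*(-7))/(-7) = 32 + (½)*(-⅐)*(6 + 9 - 28) = 32 + (½)*(-⅐)*(-13) = 32 + 13/14 = 461/14 ≈ 32.929)
1/(z/92 + 144) = 1/((461/14)/92 + 144) = 1/((461/14)*(1/92) + 144) = 1/(461/1288 + 144) = 1/(185933/1288) = 1288/185933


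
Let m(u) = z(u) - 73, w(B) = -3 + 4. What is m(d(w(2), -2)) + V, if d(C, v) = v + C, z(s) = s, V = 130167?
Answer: 130093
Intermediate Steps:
w(B) = 1
d(C, v) = C + v
m(u) = -73 + u (m(u) = u - 73 = -73 + u)
m(d(w(2), -2)) + V = (-73 + (1 - 2)) + 130167 = (-73 - 1) + 130167 = -74 + 130167 = 130093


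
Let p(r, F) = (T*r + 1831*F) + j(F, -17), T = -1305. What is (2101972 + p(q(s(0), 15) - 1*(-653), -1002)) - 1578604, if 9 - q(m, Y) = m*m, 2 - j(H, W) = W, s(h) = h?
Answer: -2175185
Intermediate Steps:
j(H, W) = 2 - W
q(m, Y) = 9 - m² (q(m, Y) = 9 - m*m = 9 - m²)
p(r, F) = 19 - 1305*r + 1831*F (p(r, F) = (-1305*r + 1831*F) + (2 - 1*(-17)) = (-1305*r + 1831*F) + (2 + 17) = (-1305*r + 1831*F) + 19 = 19 - 1305*r + 1831*F)
(2101972 + p(q(s(0), 15) - 1*(-653), -1002)) - 1578604 = (2101972 + (19 - 1305*((9 - 1*0²) - 1*(-653)) + 1831*(-1002))) - 1578604 = (2101972 + (19 - 1305*((9 - 1*0) + 653) - 1834662)) - 1578604 = (2101972 + (19 - 1305*((9 + 0) + 653) - 1834662)) - 1578604 = (2101972 + (19 - 1305*(9 + 653) - 1834662)) - 1578604 = (2101972 + (19 - 1305*662 - 1834662)) - 1578604 = (2101972 + (19 - 863910 - 1834662)) - 1578604 = (2101972 - 2698553) - 1578604 = -596581 - 1578604 = -2175185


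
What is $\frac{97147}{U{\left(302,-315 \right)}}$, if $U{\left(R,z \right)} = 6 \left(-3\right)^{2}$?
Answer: $\frac{97147}{54} \approx 1799.0$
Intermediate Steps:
$U{\left(R,z \right)} = 54$ ($U{\left(R,z \right)} = 6 \cdot 9 = 54$)
$\frac{97147}{U{\left(302,-315 \right)}} = \frac{97147}{54}$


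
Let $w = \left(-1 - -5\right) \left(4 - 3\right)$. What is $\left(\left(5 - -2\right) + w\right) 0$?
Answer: $0$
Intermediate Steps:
$w = 4$ ($w = \left(-1 + 5\right) 1 = 4 \cdot 1 = 4$)
$\left(\left(5 - -2\right) + w\right) 0 = \left(\left(5 - -2\right) + 4\right) 0 = \left(\left(5 + 2\right) + 4\right) 0 = \left(7 + 4\right) 0 = 11 \cdot 0 = 0$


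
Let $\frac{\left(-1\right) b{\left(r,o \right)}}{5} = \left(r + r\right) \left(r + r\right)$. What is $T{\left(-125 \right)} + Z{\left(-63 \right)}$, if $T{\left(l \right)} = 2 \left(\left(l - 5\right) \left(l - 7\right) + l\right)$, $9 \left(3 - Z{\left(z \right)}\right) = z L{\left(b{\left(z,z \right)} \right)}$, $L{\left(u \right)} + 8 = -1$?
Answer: $34010$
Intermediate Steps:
$b{\left(r,o \right)} = - 20 r^{2}$ ($b{\left(r,o \right)} = - 5 \left(r + r\right) \left(r + r\right) = - 5 \cdot 2 r 2 r = - 5 \cdot 4 r^{2} = - 20 r^{2}$)
$L{\left(u \right)} = -9$ ($L{\left(u \right)} = -8 - 1 = -9$)
$Z{\left(z \right)} = 3 + z$ ($Z{\left(z \right)} = 3 - \frac{z \left(-9\right)}{9} = 3 - \frac{\left(-9\right) z}{9} = 3 + z$)
$T{\left(l \right)} = 2 l + 2 \left(-7 + l\right) \left(-5 + l\right)$ ($T{\left(l \right)} = 2 \left(\left(-5 + l\right) \left(-7 + l\right) + l\right) = 2 \left(\left(-7 + l\right) \left(-5 + l\right) + l\right) = 2 \left(l + \left(-7 + l\right) \left(-5 + l\right)\right) = 2 l + 2 \left(-7 + l\right) \left(-5 + l\right)$)
$T{\left(-125 \right)} + Z{\left(-63 \right)} = \left(70 - -2750 + 2 \left(-125\right)^{2}\right) + \left(3 - 63\right) = \left(70 + 2750 + 2 \cdot 15625\right) - 60 = \left(70 + 2750 + 31250\right) - 60 = 34070 - 60 = 34010$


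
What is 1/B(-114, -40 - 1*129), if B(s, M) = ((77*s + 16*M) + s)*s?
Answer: 1/1321944 ≈ 7.5646e-7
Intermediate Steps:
B(s, M) = s*(16*M + 78*s) (B(s, M) = ((16*M + 77*s) + s)*s = (16*M + 78*s)*s = s*(16*M + 78*s))
1/B(-114, -40 - 1*129) = 1/(2*(-114)*(8*(-40 - 1*129) + 39*(-114))) = 1/(2*(-114)*(8*(-40 - 129) - 4446)) = 1/(2*(-114)*(8*(-169) - 4446)) = 1/(2*(-114)*(-1352 - 4446)) = 1/(2*(-114)*(-5798)) = 1/1321944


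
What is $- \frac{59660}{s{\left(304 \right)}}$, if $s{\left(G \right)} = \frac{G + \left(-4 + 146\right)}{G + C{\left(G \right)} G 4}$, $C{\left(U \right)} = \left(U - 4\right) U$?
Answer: $- \frac{3308132204320}{223} \approx -1.4835 \cdot 10^{10}$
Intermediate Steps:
$C{\left(U \right)} = U \left(-4 + U\right)$ ($C{\left(U \right)} = \left(-4 + U\right) U = U \left(-4 + U\right)$)
$s{\left(G \right)} = \frac{142 + G}{G + 4 G^{2} \left(-4 + G\right)}$ ($s{\left(G \right)} = \frac{G + \left(-4 + 146\right)}{G + G \left(-4 + G\right) G 4} = \frac{G + 142}{G + G^{2} \left(-4 + G\right) 4} = \frac{142 + G}{G + 4 G^{2} \left(-4 + G\right)}$)
$- \frac{59660}{s{\left(304 \right)}} = - \frac{59660}{\frac{1}{304} \frac{1}{1 + 4 \cdot 304 \left(-4 + 304\right)} \left(142 + 304\right)} = - \frac{59660}{\frac{1}{304} \frac{1}{1 + 4 \cdot 304 \cdot 300} \cdot 446} = - \frac{59660}{\frac{1}{304} \frac{1}{1 + 364800} \cdot 446} = - \frac{59660}{\frac{1}{304} \cdot \frac{1}{364801} \cdot 446} = - \frac{59660}{\frac{223}{55449752}} = \left(-59660\right) \frac{55449752}{223} = - \frac{3308132204320}{223}$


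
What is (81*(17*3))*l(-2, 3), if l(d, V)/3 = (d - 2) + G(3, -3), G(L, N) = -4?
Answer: -99144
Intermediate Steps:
l(d, V) = -18 + 3*d (l(d, V) = 3*((d - 2) - 4) = 3*((-2 + d) - 4) = 3*(-6 + d) = -18 + 3*d)
(81*(17*3))*l(-2, 3) = (81*(17*3))*(-18 + 3*(-2)) = (81*51)*(-18 - 6) = 4131*(-24) = -99144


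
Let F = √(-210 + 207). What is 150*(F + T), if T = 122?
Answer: 18300 + 150*I*√3 ≈ 18300.0 + 259.81*I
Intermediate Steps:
F = I*√3 (F = √(-3) = I*√3 ≈ 1.732*I)
150*(F + T) = 150*(I*√3 + 122) = 150*(122 + I*√3) = 18300 + 150*I*√3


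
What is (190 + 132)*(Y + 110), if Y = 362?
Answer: 151984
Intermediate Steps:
(190 + 132)*(Y + 110) = (190 + 132)*(362 + 110) = 322*472 = 151984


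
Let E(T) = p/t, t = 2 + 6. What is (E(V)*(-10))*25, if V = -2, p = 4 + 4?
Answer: -250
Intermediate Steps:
t = 8
p = 8
E(T) = 1 (E(T) = 8/8 = 8*(⅛) = 1)
(E(V)*(-10))*25 = (1*(-10))*25 = -10*25 = -250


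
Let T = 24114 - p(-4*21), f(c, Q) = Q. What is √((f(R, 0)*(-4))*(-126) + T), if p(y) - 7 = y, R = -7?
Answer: √24191 ≈ 155.53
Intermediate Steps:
p(y) = 7 + y
T = 24191 (T = 24114 - (7 - 4*21) = 24114 - (7 - 84) = 24114 - 1*(-77) = 24114 + 77 = 24191)
√((f(R, 0)*(-4))*(-126) + T) = √((0*(-4))*(-126) + 24191) = √(0*(-126) + 24191) = √(0 + 24191) = √24191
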